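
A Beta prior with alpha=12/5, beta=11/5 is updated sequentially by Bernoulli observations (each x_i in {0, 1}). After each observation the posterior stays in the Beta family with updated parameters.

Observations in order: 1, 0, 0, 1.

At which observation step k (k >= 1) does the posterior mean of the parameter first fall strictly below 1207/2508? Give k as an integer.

obs 1: x=1 → posterior Beta(17/5, 11/5)
obs 2: x=0 → posterior Beta(17/5, 16/5)
obs 3: x=0 → posterior Beta(17/5, 21/5)
obs 4: x=1 → posterior Beta(22/5, 21/5)

k = 3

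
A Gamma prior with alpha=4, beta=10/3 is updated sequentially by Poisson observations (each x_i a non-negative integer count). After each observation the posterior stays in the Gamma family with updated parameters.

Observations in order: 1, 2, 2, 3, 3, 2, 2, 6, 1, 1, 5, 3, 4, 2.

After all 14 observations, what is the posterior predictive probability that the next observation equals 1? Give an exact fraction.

obs 1: x=1 → posterior Gamma(5, 13/3)
obs 2: x=2 → posterior Gamma(7, 16/3)
obs 3: x=2 → posterior Gamma(9, 19/3)
obs 4: x=3 → posterior Gamma(12, 22/3)
obs 5: x=3 → posterior Gamma(15, 25/3)
obs 6: x=2 → posterior Gamma(17, 28/3)
obs 7: x=2 → posterior Gamma(19, 31/3)
obs 8: x=6 → posterior Gamma(25, 34/3)
obs 9: x=1 → posterior Gamma(26, 37/3)
obs 10: x=1 → posterior Gamma(27, 40/3)
obs 11: x=5 → posterior Gamma(32, 43/3)
obs 12: x=3 → posterior Gamma(35, 46/3)
obs 13: x=4 → posterior Gamma(39, 49/3)
obs 14: x=2 → posterior Gamma(41, 52/3)

2792815206365304689039370328884572332400401747082820924590905714903351296/12451823576496486040270183548779021694751127370182075537741184234619140625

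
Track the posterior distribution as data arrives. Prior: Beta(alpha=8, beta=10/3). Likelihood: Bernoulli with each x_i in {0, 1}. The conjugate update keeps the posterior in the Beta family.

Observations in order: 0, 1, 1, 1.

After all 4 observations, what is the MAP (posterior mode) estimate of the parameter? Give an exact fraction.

3/4

obs 1: x=0 → posterior Beta(8, 13/3)
obs 2: x=1 → posterior Beta(9, 13/3)
obs 3: x=1 → posterior Beta(10, 13/3)
obs 4: x=1 → posterior Beta(11, 13/3)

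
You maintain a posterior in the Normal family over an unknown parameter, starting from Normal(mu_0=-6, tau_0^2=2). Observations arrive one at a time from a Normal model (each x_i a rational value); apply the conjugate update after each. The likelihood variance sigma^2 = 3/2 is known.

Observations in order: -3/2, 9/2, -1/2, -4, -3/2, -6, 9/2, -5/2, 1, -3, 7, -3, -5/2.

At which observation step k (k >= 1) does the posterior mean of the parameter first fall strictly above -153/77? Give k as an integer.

k = 2

obs 1: x=-3/2 → posterior Normal(-24/7, 6/7)
obs 2: x=9/2 → posterior Normal(-6/11, 6/11)
obs 3: x=-1/2 → posterior Normal(-8/15, 2/5)
obs 4: x=-4 → posterior Normal(-24/19, 6/19)
obs 5: x=-3/2 → posterior Normal(-30/23, 6/23)
obs 6: x=-6 → posterior Normal(-2, 2/9)
obs 7: x=9/2 → posterior Normal(-36/31, 6/31)
obs 8: x=-5/2 → posterior Normal(-46/35, 6/35)
obs 9: x=1 → posterior Normal(-14/13, 2/13)
obs 10: x=-3 → posterior Normal(-54/43, 6/43)
obs 11: x=7 → posterior Normal(-26/47, 6/47)
obs 12: x=-3 → posterior Normal(-38/51, 2/17)
obs 13: x=-5/2 → posterior Normal(-48/55, 6/55)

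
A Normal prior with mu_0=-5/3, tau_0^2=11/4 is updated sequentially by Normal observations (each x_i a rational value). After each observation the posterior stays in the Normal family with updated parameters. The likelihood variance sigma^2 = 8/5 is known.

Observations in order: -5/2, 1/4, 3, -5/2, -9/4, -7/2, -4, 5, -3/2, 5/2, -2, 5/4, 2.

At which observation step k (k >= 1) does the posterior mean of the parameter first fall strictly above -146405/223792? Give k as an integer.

k = 3

obs 1: x=-5/2 → posterior Normal(-1145/522, 88/87)
obs 2: x=1/4 → posterior Normal(-2125/1704, 44/71)
obs 3: x=3 → posterior Normal(-145/2364, 88/197)
obs 4: x=-5/2 → posterior Normal(-1795/3024, 22/63)
obs 5: x=-9/4 → posterior Normal(-820/921, 88/307)
obs 6: x=-7/2 → posterior Normal(-2795/2172, 44/181)
obs 7: x=-4 → posterior Normal(-4115/2502, 88/417)
obs 8: x=5 → posterior Normal(-2465/2832, 11/59)
obs 9: x=-3/2 → posterior Normal(-1480/1581, 88/527)
obs 10: x=5/2 → posterior Normal(-2135/3492, 44/291)
obs 11: x=-2 → posterior Normal(-215/294, 88/637)
obs 12: x=5/4 → posterior Normal(-4765/8304, 22/173)
obs 13: x=2 → posterior Normal(-3445/8964, 88/747)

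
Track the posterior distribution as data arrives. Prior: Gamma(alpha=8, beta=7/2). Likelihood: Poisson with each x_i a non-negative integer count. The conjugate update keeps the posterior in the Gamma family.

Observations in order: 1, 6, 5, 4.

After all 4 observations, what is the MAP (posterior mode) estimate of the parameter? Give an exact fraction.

46/15

obs 1: x=1 → posterior Gamma(9, 9/2)
obs 2: x=6 → posterior Gamma(15, 11/2)
obs 3: x=5 → posterior Gamma(20, 13/2)
obs 4: x=4 → posterior Gamma(24, 15/2)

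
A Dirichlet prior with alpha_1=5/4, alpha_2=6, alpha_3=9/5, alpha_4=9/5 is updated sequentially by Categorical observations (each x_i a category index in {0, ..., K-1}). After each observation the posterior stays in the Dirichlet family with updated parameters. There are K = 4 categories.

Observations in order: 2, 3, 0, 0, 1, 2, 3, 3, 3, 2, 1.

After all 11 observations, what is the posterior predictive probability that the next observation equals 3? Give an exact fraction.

obs 1: x=2 → posterior Dirichlet(5/4, 6, 14/5, 9/5)
obs 2: x=3 → posterior Dirichlet(5/4, 6, 14/5, 14/5)
obs 3: x=0 → posterior Dirichlet(9/4, 6, 14/5, 14/5)
obs 4: x=0 → posterior Dirichlet(13/4, 6, 14/5, 14/5)
obs 5: x=1 → posterior Dirichlet(13/4, 7, 14/5, 14/5)
obs 6: x=2 → posterior Dirichlet(13/4, 7, 19/5, 14/5)
obs 7: x=3 → posterior Dirichlet(13/4, 7, 19/5, 19/5)
obs 8: x=3 → posterior Dirichlet(13/4, 7, 19/5, 24/5)
obs 9: x=3 → posterior Dirichlet(13/4, 7, 19/5, 29/5)
obs 10: x=2 → posterior Dirichlet(13/4, 7, 24/5, 29/5)
obs 11: x=1 → posterior Dirichlet(13/4, 8, 24/5, 29/5)

116/437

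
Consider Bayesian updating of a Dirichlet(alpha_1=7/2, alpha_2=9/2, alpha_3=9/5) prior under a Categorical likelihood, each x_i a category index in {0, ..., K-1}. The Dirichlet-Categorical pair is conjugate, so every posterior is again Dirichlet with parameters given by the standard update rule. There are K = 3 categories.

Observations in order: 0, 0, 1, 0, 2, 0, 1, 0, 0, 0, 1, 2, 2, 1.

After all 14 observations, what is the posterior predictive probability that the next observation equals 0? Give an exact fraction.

15/34

obs 1: x=0 → posterior Dirichlet(9/2, 9/2, 9/5)
obs 2: x=0 → posterior Dirichlet(11/2, 9/2, 9/5)
obs 3: x=1 → posterior Dirichlet(11/2, 11/2, 9/5)
obs 4: x=0 → posterior Dirichlet(13/2, 11/2, 9/5)
obs 5: x=2 → posterior Dirichlet(13/2, 11/2, 14/5)
obs 6: x=0 → posterior Dirichlet(15/2, 11/2, 14/5)
obs 7: x=1 → posterior Dirichlet(15/2, 13/2, 14/5)
obs 8: x=0 → posterior Dirichlet(17/2, 13/2, 14/5)
obs 9: x=0 → posterior Dirichlet(19/2, 13/2, 14/5)
obs 10: x=0 → posterior Dirichlet(21/2, 13/2, 14/5)
obs 11: x=1 → posterior Dirichlet(21/2, 15/2, 14/5)
obs 12: x=2 → posterior Dirichlet(21/2, 15/2, 19/5)
obs 13: x=2 → posterior Dirichlet(21/2, 15/2, 24/5)
obs 14: x=1 → posterior Dirichlet(21/2, 17/2, 24/5)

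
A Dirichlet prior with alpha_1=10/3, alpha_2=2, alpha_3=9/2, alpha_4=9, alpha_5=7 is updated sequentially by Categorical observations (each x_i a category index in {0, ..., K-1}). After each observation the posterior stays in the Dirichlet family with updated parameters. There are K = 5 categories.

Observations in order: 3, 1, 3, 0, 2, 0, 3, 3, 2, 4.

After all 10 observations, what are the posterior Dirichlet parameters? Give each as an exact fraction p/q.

obs 1: x=3 → posterior Dirichlet(10/3, 2, 9/2, 10, 7)
obs 2: x=1 → posterior Dirichlet(10/3, 3, 9/2, 10, 7)
obs 3: x=3 → posterior Dirichlet(10/3, 3, 9/2, 11, 7)
obs 4: x=0 → posterior Dirichlet(13/3, 3, 9/2, 11, 7)
obs 5: x=2 → posterior Dirichlet(13/3, 3, 11/2, 11, 7)
obs 6: x=0 → posterior Dirichlet(16/3, 3, 11/2, 11, 7)
obs 7: x=3 → posterior Dirichlet(16/3, 3, 11/2, 12, 7)
obs 8: x=3 → posterior Dirichlet(16/3, 3, 11/2, 13, 7)
obs 9: x=2 → posterior Dirichlet(16/3, 3, 13/2, 13, 7)
obs 10: x=4 → posterior Dirichlet(16/3, 3, 13/2, 13, 8)

alpha_1=16/3, alpha_2=3, alpha_3=13/2, alpha_4=13, alpha_5=8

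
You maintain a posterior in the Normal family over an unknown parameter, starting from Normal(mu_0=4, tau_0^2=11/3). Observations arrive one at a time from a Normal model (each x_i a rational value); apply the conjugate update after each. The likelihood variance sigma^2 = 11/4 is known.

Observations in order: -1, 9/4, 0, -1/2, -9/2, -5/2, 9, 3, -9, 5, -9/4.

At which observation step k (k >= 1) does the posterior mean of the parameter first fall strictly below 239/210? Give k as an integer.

obs 1: x=-1 → posterior Normal(8/7, 11/7)
obs 2: x=9/4 → posterior Normal(17/11, 1)
obs 3: x=0 → posterior Normal(17/15, 11/15)
obs 4: x=-1/2 → posterior Normal(15/19, 11/19)
obs 5: x=-9/2 → posterior Normal(-3/23, 11/23)
obs 6: x=-5/2 → posterior Normal(-13/27, 11/27)
obs 7: x=9 → posterior Normal(23/31, 11/31)
obs 8: x=3 → posterior Normal(1, 11/35)
obs 9: x=-9 → posterior Normal(-1/39, 11/39)
obs 10: x=5 → posterior Normal(19/43, 11/43)
obs 11: x=-9/4 → posterior Normal(10/47, 11/47)

k = 3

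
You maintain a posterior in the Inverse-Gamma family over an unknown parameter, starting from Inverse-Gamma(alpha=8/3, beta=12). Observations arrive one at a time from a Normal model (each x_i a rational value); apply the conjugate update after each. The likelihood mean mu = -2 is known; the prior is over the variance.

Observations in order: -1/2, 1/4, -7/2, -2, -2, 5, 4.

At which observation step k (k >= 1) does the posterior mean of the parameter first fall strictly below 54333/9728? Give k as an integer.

k = 3

obs 1: x=-1/2 → posterior Inverse-Gamma(19/6, 105/8)
obs 2: x=1/4 → posterior Inverse-Gamma(11/3, 501/32)
obs 3: x=-7/2 → posterior Inverse-Gamma(25/6, 537/32)
obs 4: x=-2 → posterior Inverse-Gamma(14/3, 537/32)
obs 5: x=-2 → posterior Inverse-Gamma(31/6, 537/32)
obs 6: x=5 → posterior Inverse-Gamma(17/3, 1321/32)
obs 7: x=4 → posterior Inverse-Gamma(37/6, 1897/32)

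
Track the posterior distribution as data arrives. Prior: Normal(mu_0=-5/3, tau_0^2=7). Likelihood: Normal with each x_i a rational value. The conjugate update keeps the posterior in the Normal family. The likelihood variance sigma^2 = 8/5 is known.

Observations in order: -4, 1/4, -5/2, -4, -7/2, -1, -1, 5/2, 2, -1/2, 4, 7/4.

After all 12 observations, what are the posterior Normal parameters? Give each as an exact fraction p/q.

obs 1: x=-4 → posterior Normal(-460/129, 56/43)
obs 2: x=1/4 → posterior Normal(-1735/936, 28/39)
obs 3: x=-5/2 → posterior Normal(-2785/1356, 56/113)
obs 4: x=-4 → posterior Normal(-4465/1776, 14/37)
obs 5: x=-7/2 → posterior Normal(-5935/2196, 56/183)
obs 6: x=-1 → posterior Normal(-6355/2616, 28/109)
obs 7: x=-1 → posterior Normal(-6775/3036, 56/253)
obs 8: x=5/2 → posterior Normal(-5725/3456, 7/36)
obs 9: x=2 → posterior Normal(-4885/3876, 56/323)
obs 10: x=-1/2 → posterior Normal(-5095/4296, 28/179)
obs 11: x=4 → posterior Normal(-3415/4716, 56/393)
obs 12: x=7/4 → posterior Normal(-335/642, 14/107)

mu_0=-335/642, tau_0^2=14/107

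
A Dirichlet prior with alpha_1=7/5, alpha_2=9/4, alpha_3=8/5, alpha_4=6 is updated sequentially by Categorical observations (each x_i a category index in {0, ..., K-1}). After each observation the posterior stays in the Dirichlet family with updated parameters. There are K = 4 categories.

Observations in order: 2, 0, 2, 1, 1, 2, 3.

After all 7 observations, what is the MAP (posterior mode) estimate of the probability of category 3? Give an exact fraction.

obs 1: x=2 → posterior Dirichlet(7/5, 9/4, 13/5, 6)
obs 2: x=0 → posterior Dirichlet(12/5, 9/4, 13/5, 6)
obs 3: x=2 → posterior Dirichlet(12/5, 9/4, 18/5, 6)
obs 4: x=1 → posterior Dirichlet(12/5, 13/4, 18/5, 6)
obs 5: x=1 → posterior Dirichlet(12/5, 17/4, 18/5, 6)
obs 6: x=2 → posterior Dirichlet(12/5, 17/4, 23/5, 6)
obs 7: x=3 → posterior Dirichlet(12/5, 17/4, 23/5, 7)

8/19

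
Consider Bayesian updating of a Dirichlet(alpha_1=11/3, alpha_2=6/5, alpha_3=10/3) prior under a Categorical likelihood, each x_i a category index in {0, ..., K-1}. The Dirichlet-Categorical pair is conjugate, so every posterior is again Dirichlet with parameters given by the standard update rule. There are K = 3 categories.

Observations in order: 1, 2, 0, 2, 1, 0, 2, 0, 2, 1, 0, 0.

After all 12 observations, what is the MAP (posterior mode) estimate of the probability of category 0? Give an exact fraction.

115/258

obs 1: x=1 → posterior Dirichlet(11/3, 11/5, 10/3)
obs 2: x=2 → posterior Dirichlet(11/3, 11/5, 13/3)
obs 3: x=0 → posterior Dirichlet(14/3, 11/5, 13/3)
obs 4: x=2 → posterior Dirichlet(14/3, 11/5, 16/3)
obs 5: x=1 → posterior Dirichlet(14/3, 16/5, 16/3)
obs 6: x=0 → posterior Dirichlet(17/3, 16/5, 16/3)
obs 7: x=2 → posterior Dirichlet(17/3, 16/5, 19/3)
obs 8: x=0 → posterior Dirichlet(20/3, 16/5, 19/3)
obs 9: x=2 → posterior Dirichlet(20/3, 16/5, 22/3)
obs 10: x=1 → posterior Dirichlet(20/3, 21/5, 22/3)
obs 11: x=0 → posterior Dirichlet(23/3, 21/5, 22/3)
obs 12: x=0 → posterior Dirichlet(26/3, 21/5, 22/3)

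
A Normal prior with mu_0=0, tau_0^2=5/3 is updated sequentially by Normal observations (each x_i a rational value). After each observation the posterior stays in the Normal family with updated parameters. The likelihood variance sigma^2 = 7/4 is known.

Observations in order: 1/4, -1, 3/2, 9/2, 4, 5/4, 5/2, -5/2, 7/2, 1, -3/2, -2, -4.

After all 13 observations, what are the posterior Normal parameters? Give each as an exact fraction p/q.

mu_0=150/281, tau_0^2=35/281

obs 1: x=1/4 → posterior Normal(5/41, 35/41)
obs 2: x=-1 → posterior Normal(-15/61, 35/61)
obs 3: x=3/2 → posterior Normal(5/27, 35/81)
obs 4: x=9/2 → posterior Normal(105/101, 35/101)
obs 5: x=4 → posterior Normal(185/121, 35/121)
obs 6: x=5/4 → posterior Normal(70/47, 35/141)
obs 7: x=5/2 → posterior Normal(260/161, 5/23)
obs 8: x=-5/2 → posterior Normal(210/181, 35/181)
obs 9: x=7/2 → posterior Normal(280/201, 35/201)
obs 10: x=1 → posterior Normal(300/221, 35/221)
obs 11: x=-3/2 → posterior Normal(270/241, 35/241)
obs 12: x=-2 → posterior Normal(230/261, 35/261)
obs 13: x=-4 → posterior Normal(150/281, 35/281)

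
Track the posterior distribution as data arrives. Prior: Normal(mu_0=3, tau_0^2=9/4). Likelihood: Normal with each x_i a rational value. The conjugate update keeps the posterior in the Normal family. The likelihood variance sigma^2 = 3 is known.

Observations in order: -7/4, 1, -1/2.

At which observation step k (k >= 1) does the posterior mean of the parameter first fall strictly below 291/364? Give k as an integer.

k = 3

obs 1: x=-7/4 → posterior Normal(27/28, 9/7)
obs 2: x=1 → posterior Normal(39/40, 9/10)
obs 3: x=-1/2 → posterior Normal(33/52, 9/13)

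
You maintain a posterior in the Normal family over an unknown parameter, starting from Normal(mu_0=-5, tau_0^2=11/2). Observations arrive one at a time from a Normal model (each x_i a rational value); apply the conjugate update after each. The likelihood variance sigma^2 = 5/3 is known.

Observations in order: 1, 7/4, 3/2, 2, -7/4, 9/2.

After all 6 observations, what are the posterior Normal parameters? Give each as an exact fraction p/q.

mu_0=19/16, tau_0^2=55/208

obs 1: x=1 → posterior Normal(-17/43, 55/43)
obs 2: x=7/4 → posterior Normal(163/304, 55/76)
obs 3: x=3/2 → posterior Normal(361/436, 55/109)
obs 4: x=2 → posterior Normal(625/568, 55/142)
obs 5: x=-7/4 → posterior Normal(197/350, 11/35)
obs 6: x=9/2 → posterior Normal(19/16, 55/208)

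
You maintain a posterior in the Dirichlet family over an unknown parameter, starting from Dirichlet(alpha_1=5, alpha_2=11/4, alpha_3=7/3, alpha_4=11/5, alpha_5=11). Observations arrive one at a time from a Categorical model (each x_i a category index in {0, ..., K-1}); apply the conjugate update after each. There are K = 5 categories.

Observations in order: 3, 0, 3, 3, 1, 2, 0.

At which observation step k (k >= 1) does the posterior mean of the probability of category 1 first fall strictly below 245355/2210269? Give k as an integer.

k = 2

obs 1: x=3 → posterior Dirichlet(5, 11/4, 7/3, 16/5, 11)
obs 2: x=0 → posterior Dirichlet(6, 11/4, 7/3, 16/5, 11)
obs 3: x=3 → posterior Dirichlet(6, 11/4, 7/3, 21/5, 11)
obs 4: x=3 → posterior Dirichlet(6, 11/4, 7/3, 26/5, 11)
obs 5: x=1 → posterior Dirichlet(6, 15/4, 7/3, 26/5, 11)
obs 6: x=2 → posterior Dirichlet(6, 15/4, 10/3, 26/5, 11)
obs 7: x=0 → posterior Dirichlet(7, 15/4, 10/3, 26/5, 11)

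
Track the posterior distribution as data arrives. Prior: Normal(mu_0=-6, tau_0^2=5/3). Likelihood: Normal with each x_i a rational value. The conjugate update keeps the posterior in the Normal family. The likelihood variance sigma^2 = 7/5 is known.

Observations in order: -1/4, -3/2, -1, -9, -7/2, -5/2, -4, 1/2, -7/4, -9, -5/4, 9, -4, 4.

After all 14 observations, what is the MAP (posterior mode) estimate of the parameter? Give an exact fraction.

-2929/1484

obs 1: x=-1/4 → posterior Normal(-23/8, 35/46)
obs 2: x=-3/2 → posterior Normal(-679/284, 35/71)
obs 3: x=-1 → posterior Normal(-779/384, 35/96)
obs 4: x=-9 → posterior Normal(-1679/484, 35/121)
obs 5: x=-7/2 → posterior Normal(-2029/584, 35/146)
obs 6: x=-5/2 → posterior Normal(-2279/684, 35/171)
obs 7: x=-4 → posterior Normal(-2679/784, 5/28)
obs 8: x=1/2 → posterior Normal(-2629/884, 35/221)
obs 9: x=-7/4 → posterior Normal(-701/246, 35/246)
obs 10: x=-9 → posterior Normal(-926/271, 35/271)
obs 11: x=-5/4 → posterior Normal(-3829/1184, 35/296)
obs 12: x=9 → posterior Normal(-2929/1284, 35/321)
obs 13: x=-4 → posterior Normal(-3329/1384, 35/346)
obs 14: x=4 → posterior Normal(-2929/1484, 5/53)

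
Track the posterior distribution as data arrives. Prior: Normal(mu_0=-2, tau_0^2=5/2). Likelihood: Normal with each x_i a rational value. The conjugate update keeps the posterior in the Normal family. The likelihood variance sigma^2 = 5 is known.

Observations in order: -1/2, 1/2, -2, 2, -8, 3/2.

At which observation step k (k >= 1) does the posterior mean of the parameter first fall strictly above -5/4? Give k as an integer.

obs 1: x=-1/2 → posterior Normal(-3/2, 5/3)
obs 2: x=1/2 → posterior Normal(-1, 5/4)
obs 3: x=-2 → posterior Normal(-6/5, 1)
obs 4: x=2 → posterior Normal(-2/3, 5/6)
obs 5: x=-8 → posterior Normal(-12/7, 5/7)
obs 6: x=3/2 → posterior Normal(-21/16, 5/8)

k = 2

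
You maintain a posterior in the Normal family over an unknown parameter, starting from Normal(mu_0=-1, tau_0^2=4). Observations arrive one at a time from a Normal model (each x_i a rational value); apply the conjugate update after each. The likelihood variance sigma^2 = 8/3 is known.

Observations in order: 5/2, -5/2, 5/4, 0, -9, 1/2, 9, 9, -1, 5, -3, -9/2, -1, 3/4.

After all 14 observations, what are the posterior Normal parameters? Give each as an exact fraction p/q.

obs 1: x=5/2 → posterior Normal(11/10, 8/5)
obs 2: x=-5/2 → posterior Normal(-1/4, 1)
obs 3: x=5/4 → posterior Normal(7/44, 8/11)
obs 4: x=0 → posterior Normal(1/8, 4/7)
obs 5: x=-9 → posterior Normal(-101/68, 8/17)
obs 6: x=1/2 → posterior Normal(-19/16, 2/5)
obs 7: x=9 → posterior Normal(13/92, 8/23)
obs 8: x=9 → posterior Normal(121/104, 4/13)
obs 9: x=-1 → posterior Normal(109/116, 8/29)
obs 10: x=5 → posterior Normal(169/128, 1/4)
obs 11: x=-3 → posterior Normal(19/20, 8/35)
obs 12: x=-9/2 → posterior Normal(79/152, 4/19)
obs 13: x=-1 → posterior Normal(67/164, 8/41)
obs 14: x=3/4 → posterior Normal(19/44, 2/11)

mu_0=19/44, tau_0^2=2/11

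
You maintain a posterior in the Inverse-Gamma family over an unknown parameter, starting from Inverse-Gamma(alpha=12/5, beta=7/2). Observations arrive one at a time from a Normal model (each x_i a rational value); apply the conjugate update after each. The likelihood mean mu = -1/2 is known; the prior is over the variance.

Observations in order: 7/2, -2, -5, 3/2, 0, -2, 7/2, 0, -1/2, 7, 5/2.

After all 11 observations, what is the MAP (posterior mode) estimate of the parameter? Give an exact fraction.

obs 1: x=7/2 → posterior Inverse-Gamma(29/10, 23/2)
obs 2: x=-2 → posterior Inverse-Gamma(17/5, 101/8)
obs 3: x=-5 → posterior Inverse-Gamma(39/10, 91/4)
obs 4: x=3/2 → posterior Inverse-Gamma(22/5, 99/4)
obs 5: x=0 → posterior Inverse-Gamma(49/10, 199/8)
obs 6: x=-2 → posterior Inverse-Gamma(27/5, 26)
obs 7: x=7/2 → posterior Inverse-Gamma(59/10, 34)
obs 8: x=0 → posterior Inverse-Gamma(32/5, 273/8)
obs 9: x=-1/2 → posterior Inverse-Gamma(69/10, 273/8)
obs 10: x=7 → posterior Inverse-Gamma(37/5, 249/4)
obs 11: x=5/2 → posterior Inverse-Gamma(79/10, 267/4)

15/2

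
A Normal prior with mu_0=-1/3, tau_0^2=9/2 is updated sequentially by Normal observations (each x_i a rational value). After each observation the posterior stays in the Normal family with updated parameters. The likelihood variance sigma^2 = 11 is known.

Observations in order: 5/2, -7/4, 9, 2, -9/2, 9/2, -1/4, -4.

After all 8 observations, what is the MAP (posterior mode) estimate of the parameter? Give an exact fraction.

361/564

obs 1: x=5/2 → posterior Normal(91/186, 99/31)
obs 2: x=-7/4 → posterior Normal(-7/480, 99/40)
obs 3: x=9 → posterior Normal(965/588, 99/49)
obs 4: x=2 → posterior Normal(1181/696, 99/58)
obs 5: x=-9/2 → posterior Normal(695/804, 99/67)
obs 6: x=9/2 → posterior Normal(1181/912, 99/76)
obs 7: x=-1/4 → posterior Normal(577/510, 99/85)
obs 8: x=-4 → posterior Normal(361/564, 99/94)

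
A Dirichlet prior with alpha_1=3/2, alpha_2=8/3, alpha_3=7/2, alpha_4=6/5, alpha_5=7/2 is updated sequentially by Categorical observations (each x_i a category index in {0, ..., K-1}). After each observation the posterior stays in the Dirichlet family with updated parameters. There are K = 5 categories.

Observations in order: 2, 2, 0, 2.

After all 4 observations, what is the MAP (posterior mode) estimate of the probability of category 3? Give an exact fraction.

6/341

obs 1: x=2 → posterior Dirichlet(3/2, 8/3, 9/2, 6/5, 7/2)
obs 2: x=2 → posterior Dirichlet(3/2, 8/3, 11/2, 6/5, 7/2)
obs 3: x=0 → posterior Dirichlet(5/2, 8/3, 11/2, 6/5, 7/2)
obs 4: x=2 → posterior Dirichlet(5/2, 8/3, 13/2, 6/5, 7/2)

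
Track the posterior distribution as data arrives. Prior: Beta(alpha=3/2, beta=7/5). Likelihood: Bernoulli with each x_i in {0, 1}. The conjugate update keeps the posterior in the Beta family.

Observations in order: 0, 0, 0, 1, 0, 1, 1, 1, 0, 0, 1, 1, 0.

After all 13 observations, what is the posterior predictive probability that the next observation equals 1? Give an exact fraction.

25/53

obs 1: x=0 → posterior Beta(3/2, 12/5)
obs 2: x=0 → posterior Beta(3/2, 17/5)
obs 3: x=0 → posterior Beta(3/2, 22/5)
obs 4: x=1 → posterior Beta(5/2, 22/5)
obs 5: x=0 → posterior Beta(5/2, 27/5)
obs 6: x=1 → posterior Beta(7/2, 27/5)
obs 7: x=1 → posterior Beta(9/2, 27/5)
obs 8: x=1 → posterior Beta(11/2, 27/5)
obs 9: x=0 → posterior Beta(11/2, 32/5)
obs 10: x=0 → posterior Beta(11/2, 37/5)
obs 11: x=1 → posterior Beta(13/2, 37/5)
obs 12: x=1 → posterior Beta(15/2, 37/5)
obs 13: x=0 → posterior Beta(15/2, 42/5)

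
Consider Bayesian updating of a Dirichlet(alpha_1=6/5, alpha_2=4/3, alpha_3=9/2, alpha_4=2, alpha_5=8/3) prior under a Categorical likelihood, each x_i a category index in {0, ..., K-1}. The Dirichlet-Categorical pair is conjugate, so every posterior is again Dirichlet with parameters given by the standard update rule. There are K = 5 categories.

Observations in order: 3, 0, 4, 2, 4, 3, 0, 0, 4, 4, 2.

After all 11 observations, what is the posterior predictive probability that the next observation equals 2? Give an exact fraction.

65/227

obs 1: x=3 → posterior Dirichlet(6/5, 4/3, 9/2, 3, 8/3)
obs 2: x=0 → posterior Dirichlet(11/5, 4/3, 9/2, 3, 8/3)
obs 3: x=4 → posterior Dirichlet(11/5, 4/3, 9/2, 3, 11/3)
obs 4: x=2 → posterior Dirichlet(11/5, 4/3, 11/2, 3, 11/3)
obs 5: x=4 → posterior Dirichlet(11/5, 4/3, 11/2, 3, 14/3)
obs 6: x=3 → posterior Dirichlet(11/5, 4/3, 11/2, 4, 14/3)
obs 7: x=0 → posterior Dirichlet(16/5, 4/3, 11/2, 4, 14/3)
obs 8: x=0 → posterior Dirichlet(21/5, 4/3, 11/2, 4, 14/3)
obs 9: x=4 → posterior Dirichlet(21/5, 4/3, 11/2, 4, 17/3)
obs 10: x=4 → posterior Dirichlet(21/5, 4/3, 11/2, 4, 20/3)
obs 11: x=2 → posterior Dirichlet(21/5, 4/3, 13/2, 4, 20/3)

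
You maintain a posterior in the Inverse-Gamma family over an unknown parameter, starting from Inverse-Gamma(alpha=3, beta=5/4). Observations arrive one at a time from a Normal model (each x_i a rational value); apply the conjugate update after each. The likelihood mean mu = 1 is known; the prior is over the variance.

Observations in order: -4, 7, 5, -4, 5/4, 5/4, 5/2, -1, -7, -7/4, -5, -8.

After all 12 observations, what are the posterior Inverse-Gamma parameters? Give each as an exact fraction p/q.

obs 1: x=-4 → posterior Inverse-Gamma(7/2, 55/4)
obs 2: x=7 → posterior Inverse-Gamma(4, 127/4)
obs 3: x=5 → posterior Inverse-Gamma(9/2, 159/4)
obs 4: x=-4 → posterior Inverse-Gamma(5, 209/4)
obs 5: x=5/4 → posterior Inverse-Gamma(11/2, 1673/32)
obs 6: x=5/4 → posterior Inverse-Gamma(6, 837/16)
obs 7: x=5/2 → posterior Inverse-Gamma(13/2, 855/16)
obs 8: x=-1 → posterior Inverse-Gamma(7, 887/16)
obs 9: x=-7 → posterior Inverse-Gamma(15/2, 1399/16)
obs 10: x=-7/4 → posterior Inverse-Gamma(8, 2919/32)
obs 11: x=-5 → posterior Inverse-Gamma(17/2, 3495/32)
obs 12: x=-8 → posterior Inverse-Gamma(9, 4791/32)

alpha=9, beta=4791/32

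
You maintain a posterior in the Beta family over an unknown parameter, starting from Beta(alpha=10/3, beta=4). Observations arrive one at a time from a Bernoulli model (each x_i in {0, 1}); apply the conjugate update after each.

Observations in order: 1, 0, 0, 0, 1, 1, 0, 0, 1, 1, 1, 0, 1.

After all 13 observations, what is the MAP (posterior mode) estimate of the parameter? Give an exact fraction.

28/55

obs 1: x=1 → posterior Beta(13/3, 4)
obs 2: x=0 → posterior Beta(13/3, 5)
obs 3: x=0 → posterior Beta(13/3, 6)
obs 4: x=0 → posterior Beta(13/3, 7)
obs 5: x=1 → posterior Beta(16/3, 7)
obs 6: x=1 → posterior Beta(19/3, 7)
obs 7: x=0 → posterior Beta(19/3, 8)
obs 8: x=0 → posterior Beta(19/3, 9)
obs 9: x=1 → posterior Beta(22/3, 9)
obs 10: x=1 → posterior Beta(25/3, 9)
obs 11: x=1 → posterior Beta(28/3, 9)
obs 12: x=0 → posterior Beta(28/3, 10)
obs 13: x=1 → posterior Beta(31/3, 10)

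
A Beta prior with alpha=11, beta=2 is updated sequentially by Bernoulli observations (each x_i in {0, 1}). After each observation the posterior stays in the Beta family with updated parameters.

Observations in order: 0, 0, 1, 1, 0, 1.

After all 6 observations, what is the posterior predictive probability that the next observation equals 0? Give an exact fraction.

obs 1: x=0 → posterior Beta(11, 3)
obs 2: x=0 → posterior Beta(11, 4)
obs 3: x=1 → posterior Beta(12, 4)
obs 4: x=1 → posterior Beta(13, 4)
obs 5: x=0 → posterior Beta(13, 5)
obs 6: x=1 → posterior Beta(14, 5)

5/19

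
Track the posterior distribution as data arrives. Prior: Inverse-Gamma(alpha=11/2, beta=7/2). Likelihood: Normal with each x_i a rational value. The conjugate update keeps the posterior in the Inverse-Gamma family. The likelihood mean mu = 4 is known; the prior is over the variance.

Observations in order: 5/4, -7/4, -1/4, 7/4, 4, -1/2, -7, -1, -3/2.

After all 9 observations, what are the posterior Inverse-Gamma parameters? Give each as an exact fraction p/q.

obs 1: x=5/4 → posterior Inverse-Gamma(6, 233/32)
obs 2: x=-7/4 → posterior Inverse-Gamma(13/2, 381/16)
obs 3: x=-1/4 → posterior Inverse-Gamma(7, 1051/32)
obs 4: x=7/4 → posterior Inverse-Gamma(15/2, 283/8)
obs 5: x=4 → posterior Inverse-Gamma(8, 283/8)
obs 6: x=-1/2 → posterior Inverse-Gamma(17/2, 91/2)
obs 7: x=-7 → posterior Inverse-Gamma(9, 106)
obs 8: x=-1 → posterior Inverse-Gamma(19/2, 237/2)
obs 9: x=-3/2 → posterior Inverse-Gamma(10, 1069/8)

alpha=10, beta=1069/8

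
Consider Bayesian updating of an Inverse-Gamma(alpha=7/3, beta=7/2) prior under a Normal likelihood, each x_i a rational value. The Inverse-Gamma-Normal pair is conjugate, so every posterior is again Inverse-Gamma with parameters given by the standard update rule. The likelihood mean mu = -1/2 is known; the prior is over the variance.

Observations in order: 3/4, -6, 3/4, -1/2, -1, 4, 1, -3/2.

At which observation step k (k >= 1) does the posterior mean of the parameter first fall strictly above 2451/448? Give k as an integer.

k = 2

obs 1: x=3/4 → posterior Inverse-Gamma(17/6, 137/32)
obs 2: x=-6 → posterior Inverse-Gamma(10/3, 621/32)
obs 3: x=3/4 → posterior Inverse-Gamma(23/6, 323/16)
obs 4: x=-1/2 → posterior Inverse-Gamma(13/3, 323/16)
obs 5: x=-1 → posterior Inverse-Gamma(29/6, 325/16)
obs 6: x=4 → posterior Inverse-Gamma(16/3, 487/16)
obs 7: x=1 → posterior Inverse-Gamma(35/6, 505/16)
obs 8: x=-3/2 → posterior Inverse-Gamma(19/3, 513/16)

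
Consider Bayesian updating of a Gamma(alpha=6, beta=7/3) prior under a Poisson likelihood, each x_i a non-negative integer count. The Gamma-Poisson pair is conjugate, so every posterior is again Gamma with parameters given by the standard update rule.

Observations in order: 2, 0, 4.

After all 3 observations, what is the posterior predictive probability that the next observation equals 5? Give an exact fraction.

298764295680131334144/5480386857784802185939

obs 1: x=2 → posterior Gamma(8, 10/3)
obs 2: x=0 → posterior Gamma(8, 13/3)
obs 3: x=4 → posterior Gamma(12, 16/3)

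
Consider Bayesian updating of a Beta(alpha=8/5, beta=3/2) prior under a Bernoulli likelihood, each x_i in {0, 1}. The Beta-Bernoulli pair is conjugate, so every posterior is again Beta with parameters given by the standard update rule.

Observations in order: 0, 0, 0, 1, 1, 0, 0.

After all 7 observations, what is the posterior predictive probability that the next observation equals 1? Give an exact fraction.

36/101

obs 1: x=0 → posterior Beta(8/5, 5/2)
obs 2: x=0 → posterior Beta(8/5, 7/2)
obs 3: x=0 → posterior Beta(8/5, 9/2)
obs 4: x=1 → posterior Beta(13/5, 9/2)
obs 5: x=1 → posterior Beta(18/5, 9/2)
obs 6: x=0 → posterior Beta(18/5, 11/2)
obs 7: x=0 → posterior Beta(18/5, 13/2)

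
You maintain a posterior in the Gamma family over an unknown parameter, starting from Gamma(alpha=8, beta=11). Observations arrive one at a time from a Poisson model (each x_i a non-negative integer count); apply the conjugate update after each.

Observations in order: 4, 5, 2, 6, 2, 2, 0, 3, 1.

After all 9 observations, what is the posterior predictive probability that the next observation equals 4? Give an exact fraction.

8031588843520000000000000000000000000000000000/132670191405035893140686295200278687069648190907

obs 1: x=4 → posterior Gamma(12, 12)
obs 2: x=5 → posterior Gamma(17, 13)
obs 3: x=2 → posterior Gamma(19, 14)
obs 4: x=6 → posterior Gamma(25, 15)
obs 5: x=2 → posterior Gamma(27, 16)
obs 6: x=2 → posterior Gamma(29, 17)
obs 7: x=0 → posterior Gamma(29, 18)
obs 8: x=3 → posterior Gamma(32, 19)
obs 9: x=1 → posterior Gamma(33, 20)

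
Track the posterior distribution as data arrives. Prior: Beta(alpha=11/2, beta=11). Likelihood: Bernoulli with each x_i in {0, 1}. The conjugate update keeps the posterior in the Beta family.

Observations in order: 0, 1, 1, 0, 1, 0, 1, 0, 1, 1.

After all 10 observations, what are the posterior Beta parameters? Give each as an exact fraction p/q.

obs 1: x=0 → posterior Beta(11/2, 12)
obs 2: x=1 → posterior Beta(13/2, 12)
obs 3: x=1 → posterior Beta(15/2, 12)
obs 4: x=0 → posterior Beta(15/2, 13)
obs 5: x=1 → posterior Beta(17/2, 13)
obs 6: x=0 → posterior Beta(17/2, 14)
obs 7: x=1 → posterior Beta(19/2, 14)
obs 8: x=0 → posterior Beta(19/2, 15)
obs 9: x=1 → posterior Beta(21/2, 15)
obs 10: x=1 → posterior Beta(23/2, 15)

alpha=23/2, beta=15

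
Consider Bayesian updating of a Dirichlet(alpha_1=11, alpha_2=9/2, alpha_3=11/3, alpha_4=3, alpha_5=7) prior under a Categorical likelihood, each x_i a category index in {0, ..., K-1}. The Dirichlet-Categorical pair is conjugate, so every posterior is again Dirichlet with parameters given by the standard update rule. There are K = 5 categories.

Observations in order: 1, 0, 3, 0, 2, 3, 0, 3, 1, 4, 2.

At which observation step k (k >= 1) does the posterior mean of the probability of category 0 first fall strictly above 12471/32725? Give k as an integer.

obs 1: x=1 → posterior Dirichlet(11, 11/2, 11/3, 3, 7)
obs 2: x=0 → posterior Dirichlet(12, 11/2, 11/3, 3, 7)
obs 3: x=3 → posterior Dirichlet(12, 11/2, 11/3, 4, 7)
obs 4: x=0 → posterior Dirichlet(13, 11/2, 11/3, 4, 7)
obs 5: x=2 → posterior Dirichlet(13, 11/2, 14/3, 4, 7)
obs 6: x=3 → posterior Dirichlet(13, 11/2, 14/3, 5, 7)
obs 7: x=0 → posterior Dirichlet(14, 11/2, 14/3, 5, 7)
obs 8: x=3 → posterior Dirichlet(14, 11/2, 14/3, 6, 7)
obs 9: x=1 → posterior Dirichlet(14, 13/2, 14/3, 6, 7)
obs 10: x=4 → posterior Dirichlet(14, 13/2, 14/3, 6, 8)
obs 11: x=2 → posterior Dirichlet(14, 13/2, 17/3, 6, 8)

k = 2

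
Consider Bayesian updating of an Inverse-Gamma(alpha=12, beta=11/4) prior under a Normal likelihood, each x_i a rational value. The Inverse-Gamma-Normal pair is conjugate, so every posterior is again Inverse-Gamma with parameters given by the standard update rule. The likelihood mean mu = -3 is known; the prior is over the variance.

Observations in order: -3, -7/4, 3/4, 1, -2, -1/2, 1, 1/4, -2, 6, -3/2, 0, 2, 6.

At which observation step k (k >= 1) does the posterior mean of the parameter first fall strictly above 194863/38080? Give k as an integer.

obs 1: x=-3 → posterior Inverse-Gamma(25/2, 11/4)
obs 2: x=-7/4 → posterior Inverse-Gamma(13, 113/32)
obs 3: x=3/4 → posterior Inverse-Gamma(27/2, 169/16)
obs 4: x=1 → posterior Inverse-Gamma(14, 297/16)
obs 5: x=-2 → posterior Inverse-Gamma(29/2, 305/16)
obs 6: x=-1/2 → posterior Inverse-Gamma(15, 355/16)
obs 7: x=1 → posterior Inverse-Gamma(31/2, 483/16)
obs 8: x=1/4 → posterior Inverse-Gamma(16, 1135/32)
obs 9: x=-2 → posterior Inverse-Gamma(33/2, 1151/32)
obs 10: x=6 → posterior Inverse-Gamma(17, 2447/32)
obs 11: x=-3/2 → posterior Inverse-Gamma(35/2, 2483/32)
obs 12: x=0 → posterior Inverse-Gamma(18, 2627/32)
obs 13: x=2 → posterior Inverse-Gamma(37/2, 3027/32)
obs 14: x=6 → posterior Inverse-Gamma(19, 4323/32)

k = 13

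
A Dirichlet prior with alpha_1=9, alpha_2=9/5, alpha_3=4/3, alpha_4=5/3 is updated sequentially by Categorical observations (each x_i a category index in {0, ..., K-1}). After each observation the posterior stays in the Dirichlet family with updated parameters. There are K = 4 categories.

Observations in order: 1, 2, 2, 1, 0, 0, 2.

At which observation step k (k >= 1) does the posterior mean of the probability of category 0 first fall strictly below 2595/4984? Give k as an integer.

obs 1: x=1 → posterior Dirichlet(9, 14/5, 4/3, 5/3)
obs 2: x=2 → posterior Dirichlet(9, 14/5, 7/3, 5/3)
obs 3: x=2 → posterior Dirichlet(9, 14/5, 10/3, 5/3)
obs 4: x=1 → posterior Dirichlet(9, 19/5, 10/3, 5/3)
obs 5: x=0 → posterior Dirichlet(10, 19/5, 10/3, 5/3)
obs 6: x=0 → posterior Dirichlet(11, 19/5, 10/3, 5/3)
obs 7: x=2 → posterior Dirichlet(11, 19/5, 13/3, 5/3)

k = 4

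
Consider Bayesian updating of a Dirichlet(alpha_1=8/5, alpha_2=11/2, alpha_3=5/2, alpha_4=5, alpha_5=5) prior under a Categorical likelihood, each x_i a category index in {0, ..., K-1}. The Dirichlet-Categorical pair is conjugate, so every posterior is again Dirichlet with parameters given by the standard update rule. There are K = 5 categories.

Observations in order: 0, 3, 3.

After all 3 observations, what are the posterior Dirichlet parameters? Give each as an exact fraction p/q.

obs 1: x=0 → posterior Dirichlet(13/5, 11/2, 5/2, 5, 5)
obs 2: x=3 → posterior Dirichlet(13/5, 11/2, 5/2, 6, 5)
obs 3: x=3 → posterior Dirichlet(13/5, 11/2, 5/2, 7, 5)

alpha_1=13/5, alpha_2=11/2, alpha_3=5/2, alpha_4=7, alpha_5=5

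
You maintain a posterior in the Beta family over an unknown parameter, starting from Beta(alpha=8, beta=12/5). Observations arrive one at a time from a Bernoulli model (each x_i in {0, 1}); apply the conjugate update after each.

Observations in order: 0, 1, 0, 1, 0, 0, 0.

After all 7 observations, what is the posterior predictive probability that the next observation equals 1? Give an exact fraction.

obs 1: x=0 → posterior Beta(8, 17/5)
obs 2: x=1 → posterior Beta(9, 17/5)
obs 3: x=0 → posterior Beta(9, 22/5)
obs 4: x=1 → posterior Beta(10, 22/5)
obs 5: x=0 → posterior Beta(10, 27/5)
obs 6: x=0 → posterior Beta(10, 32/5)
obs 7: x=0 → posterior Beta(10, 37/5)

50/87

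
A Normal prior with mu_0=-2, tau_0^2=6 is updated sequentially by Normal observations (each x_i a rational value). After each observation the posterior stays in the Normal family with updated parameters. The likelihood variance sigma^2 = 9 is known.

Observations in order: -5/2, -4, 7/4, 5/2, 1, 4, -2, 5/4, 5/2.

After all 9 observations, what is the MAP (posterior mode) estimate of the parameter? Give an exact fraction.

obs 1: x=-5/2 → posterior Normal(-11/5, 18/5)
obs 2: x=-4 → posterior Normal(-19/7, 18/7)
obs 3: x=7/4 → posterior Normal(-31/18, 2)
obs 4: x=5/2 → posterior Normal(-21/22, 18/11)
obs 5: x=1 → posterior Normal(-17/26, 18/13)
obs 6: x=4 → posterior Normal(-1/30, 6/5)
obs 7: x=-2 → posterior Normal(-9/34, 18/17)
obs 8: x=5/4 → posterior Normal(-2/19, 18/19)
obs 9: x=5/2 → posterior Normal(1/7, 6/7)

1/7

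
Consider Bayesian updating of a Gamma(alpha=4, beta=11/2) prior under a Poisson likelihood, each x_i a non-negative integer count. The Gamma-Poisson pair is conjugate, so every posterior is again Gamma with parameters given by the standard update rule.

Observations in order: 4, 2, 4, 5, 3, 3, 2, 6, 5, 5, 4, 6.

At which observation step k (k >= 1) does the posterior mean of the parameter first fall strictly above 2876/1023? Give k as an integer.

obs 1: x=4 → posterior Gamma(8, 13/2)
obs 2: x=2 → posterior Gamma(10, 15/2)
obs 3: x=4 → posterior Gamma(14, 17/2)
obs 4: x=5 → posterior Gamma(19, 19/2)
obs 5: x=3 → posterior Gamma(22, 21/2)
obs 6: x=3 → posterior Gamma(25, 23/2)
obs 7: x=2 → posterior Gamma(27, 25/2)
obs 8: x=6 → posterior Gamma(33, 27/2)
obs 9: x=5 → posterior Gamma(38, 29/2)
obs 10: x=5 → posterior Gamma(43, 31/2)
obs 11: x=4 → posterior Gamma(47, 33/2)
obs 12: x=6 → posterior Gamma(53, 35/2)

k = 11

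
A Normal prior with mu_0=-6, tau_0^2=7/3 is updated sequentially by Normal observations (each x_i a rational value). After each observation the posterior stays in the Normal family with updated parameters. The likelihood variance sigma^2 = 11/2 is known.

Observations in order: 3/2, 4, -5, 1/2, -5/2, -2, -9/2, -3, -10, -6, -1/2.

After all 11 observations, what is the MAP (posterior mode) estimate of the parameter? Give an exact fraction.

-53/17

obs 1: x=3/2 → posterior Normal(-177/47, 77/47)
obs 2: x=4 → posterior Normal(-121/61, 77/61)
obs 3: x=-5 → posterior Normal(-191/75, 77/75)
obs 4: x=1/2 → posterior Normal(-184/89, 77/89)
obs 5: x=-5/2 → posterior Normal(-219/103, 77/103)
obs 6: x=-2 → posterior Normal(-19/9, 77/117)
obs 7: x=-9/2 → posterior Normal(-310/131, 77/131)
obs 8: x=-3 → posterior Normal(-352/145, 77/145)
obs 9: x=-10 → posterior Normal(-164/53, 77/159)
obs 10: x=-6 → posterior Normal(-576/173, 77/173)
obs 11: x=-1/2 → posterior Normal(-53/17, 7/17)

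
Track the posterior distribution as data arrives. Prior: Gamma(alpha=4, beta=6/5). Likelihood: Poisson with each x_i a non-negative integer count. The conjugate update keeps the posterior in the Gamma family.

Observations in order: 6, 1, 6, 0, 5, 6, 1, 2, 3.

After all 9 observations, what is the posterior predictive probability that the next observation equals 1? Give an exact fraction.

obs 1: x=6 → posterior Gamma(10, 11/5)
obs 2: x=1 → posterior Gamma(11, 16/5)
obs 3: x=6 → posterior Gamma(17, 21/5)
obs 4: x=0 → posterior Gamma(17, 26/5)
obs 5: x=5 → posterior Gamma(22, 31/5)
obs 6: x=6 → posterior Gamma(28, 36/5)
obs 7: x=1 → posterior Gamma(29, 41/5)
obs 8: x=2 → posterior Gamma(31, 46/5)
obs 9: x=3 → posterior Gamma(34, 51/5)

970074107881351745501577484347642317837892836085250949357085/7683355882051886132968359565634594694886944735545297194713088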